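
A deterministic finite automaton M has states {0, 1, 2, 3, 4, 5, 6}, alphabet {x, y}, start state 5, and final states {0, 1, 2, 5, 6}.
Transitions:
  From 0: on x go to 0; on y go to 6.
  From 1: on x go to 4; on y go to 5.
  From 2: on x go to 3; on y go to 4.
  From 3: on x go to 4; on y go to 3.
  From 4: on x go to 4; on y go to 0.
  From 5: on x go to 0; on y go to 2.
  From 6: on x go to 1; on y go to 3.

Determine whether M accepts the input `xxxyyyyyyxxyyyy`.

5 --x--> 0
0 --x--> 0
0 --x--> 0
0 --y--> 6
6 --y--> 3
3 --y--> 3
3 --y--> 3
3 --y--> 3
3 --y--> 3
3 --x--> 4
4 --x--> 4
4 --y--> 0
0 --y--> 6
6 --y--> 3
3 --y--> 3
End in state 3, which is not an accepting state.

rejected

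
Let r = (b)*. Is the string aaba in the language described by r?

no

aaba cannot be split into zero or more pieces each matching b.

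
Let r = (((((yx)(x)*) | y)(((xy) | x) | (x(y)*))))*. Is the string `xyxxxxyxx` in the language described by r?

xyxxxxyxx cannot be split into zero or more pieces each matching ((((yx)(x)*)|y)(((xy)|x)|(x(y)*))).

no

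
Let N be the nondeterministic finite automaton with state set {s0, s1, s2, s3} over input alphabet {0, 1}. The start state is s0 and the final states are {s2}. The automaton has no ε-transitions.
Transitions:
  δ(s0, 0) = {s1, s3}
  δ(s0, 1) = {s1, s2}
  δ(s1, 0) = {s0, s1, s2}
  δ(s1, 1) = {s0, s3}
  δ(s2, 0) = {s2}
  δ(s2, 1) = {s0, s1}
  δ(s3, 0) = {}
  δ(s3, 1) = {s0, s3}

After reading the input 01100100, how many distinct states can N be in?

4

Start: {s0}
read 0: {s1, s3}
read 1: {s0, s3}
read 1: {s0, s1, s2, s3}
read 0: {s0, s1, s2, s3}
read 0: {s0, s1, s2, s3}
read 1: {s0, s1, s2, s3}
read 0: {s0, s1, s2, s3}
read 0: {s0, s1, s2, s3}
Final reachable set {s0, s1, s2, s3} has 4 states.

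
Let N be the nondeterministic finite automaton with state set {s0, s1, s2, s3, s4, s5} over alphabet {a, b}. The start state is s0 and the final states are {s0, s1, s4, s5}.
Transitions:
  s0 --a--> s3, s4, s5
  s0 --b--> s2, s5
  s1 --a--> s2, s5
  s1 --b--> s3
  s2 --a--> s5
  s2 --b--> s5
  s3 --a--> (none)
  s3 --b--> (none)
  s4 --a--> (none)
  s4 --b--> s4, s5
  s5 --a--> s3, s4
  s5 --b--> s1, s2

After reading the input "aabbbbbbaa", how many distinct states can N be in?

Start: {s0}
read a: {s3, s4, s5}
read a: {s3, s4}
read b: {s4, s5}
read b: {s1, s2, s4, s5}
read b: {s1, s2, s3, s4, s5}
read b: {s1, s2, s3, s4, s5}
read b: {s1, s2, s3, s4, s5}
read b: {s1, s2, s3, s4, s5}
read a: {s2, s3, s4, s5}
read a: {s3, s4, s5}
Final reachable set {s3, s4, s5} has 3 states.

3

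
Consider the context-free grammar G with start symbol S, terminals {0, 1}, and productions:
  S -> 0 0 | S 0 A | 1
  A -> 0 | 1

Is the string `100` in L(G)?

yes

S ⇒ S0A ⇒ 10A ⇒ 100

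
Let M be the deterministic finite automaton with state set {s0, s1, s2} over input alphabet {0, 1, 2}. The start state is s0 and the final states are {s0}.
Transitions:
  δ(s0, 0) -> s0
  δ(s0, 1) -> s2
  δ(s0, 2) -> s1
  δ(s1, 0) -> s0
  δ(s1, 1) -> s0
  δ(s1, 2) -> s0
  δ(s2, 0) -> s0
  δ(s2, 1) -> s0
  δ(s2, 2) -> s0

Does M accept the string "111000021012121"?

rejected

s0 --1--> s2
s2 --1--> s0
s0 --1--> s2
s2 --0--> s0
s0 --0--> s0
s0 --0--> s0
s0 --0--> s0
s0 --2--> s1
s1 --1--> s0
s0 --0--> s0
s0 --1--> s2
s2 --2--> s0
s0 --1--> s2
s2 --2--> s0
s0 --1--> s2
End in state s2, which is not an accepting state.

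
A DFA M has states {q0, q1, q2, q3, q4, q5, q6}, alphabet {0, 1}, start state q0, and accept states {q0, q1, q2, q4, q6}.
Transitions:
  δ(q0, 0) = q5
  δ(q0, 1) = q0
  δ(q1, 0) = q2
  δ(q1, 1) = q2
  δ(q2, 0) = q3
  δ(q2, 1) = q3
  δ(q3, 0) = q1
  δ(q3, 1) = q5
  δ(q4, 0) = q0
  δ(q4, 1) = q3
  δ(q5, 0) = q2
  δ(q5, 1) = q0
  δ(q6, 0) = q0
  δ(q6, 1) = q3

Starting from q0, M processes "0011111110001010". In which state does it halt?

q0 --0--> q5
q5 --0--> q2
q2 --1--> q3
q3 --1--> q5
q5 --1--> q0
q0 --1--> q0
q0 --1--> q0
q0 --1--> q0
q0 --1--> q0
q0 --0--> q5
q5 --0--> q2
q2 --0--> q3
q3 --1--> q5
q5 --0--> q2
q2 --1--> q3
q3 --0--> q1

q1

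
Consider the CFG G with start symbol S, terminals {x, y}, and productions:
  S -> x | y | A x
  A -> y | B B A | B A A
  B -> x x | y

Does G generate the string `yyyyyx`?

S ⇒ Ax ⇒ BAAx ⇒ yAAx ⇒ yBBAAx ⇒ yyBAAx ⇒ yyyAAx ⇒ yyyyAx ⇒ yyyyyx

yes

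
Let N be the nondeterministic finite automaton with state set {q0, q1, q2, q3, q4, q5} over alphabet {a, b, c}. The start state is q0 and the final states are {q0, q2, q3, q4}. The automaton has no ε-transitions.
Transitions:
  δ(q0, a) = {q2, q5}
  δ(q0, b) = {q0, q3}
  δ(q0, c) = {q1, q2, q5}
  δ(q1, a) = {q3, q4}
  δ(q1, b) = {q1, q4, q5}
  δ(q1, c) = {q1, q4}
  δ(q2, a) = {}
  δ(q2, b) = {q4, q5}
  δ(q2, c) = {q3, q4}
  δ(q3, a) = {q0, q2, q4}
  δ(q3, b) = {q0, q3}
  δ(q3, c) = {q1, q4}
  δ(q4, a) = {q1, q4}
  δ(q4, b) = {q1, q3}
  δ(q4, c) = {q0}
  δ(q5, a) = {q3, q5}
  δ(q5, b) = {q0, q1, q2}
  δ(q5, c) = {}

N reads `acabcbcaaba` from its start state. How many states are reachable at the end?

6

Start: {q0}
read a: {q2, q5}
read c: {q3, q4}
read a: {q0, q1, q2, q4}
read b: {q0, q1, q3, q4, q5}
read c: {q0, q1, q2, q4, q5}
read b: {q0, q1, q2, q3, q4, q5}
read c: {q0, q1, q2, q3, q4, q5}
read a: {q0, q1, q2, q3, q4, q5}
read a: {q0, q1, q2, q3, q4, q5}
read b: {q0, q1, q2, q3, q4, q5}
read a: {q0, q1, q2, q3, q4, q5}
Final reachable set {q0, q1, q2, q3, q4, q5} has 6 states.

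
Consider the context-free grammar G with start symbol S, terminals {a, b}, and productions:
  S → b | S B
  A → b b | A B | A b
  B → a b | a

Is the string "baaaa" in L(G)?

S ⇒ SB ⇒ SBB ⇒ SBBB ⇒ SBBBB ⇒ bBBBB ⇒ baBBB ⇒ baaBB ⇒ baaaB ⇒ baaaa

yes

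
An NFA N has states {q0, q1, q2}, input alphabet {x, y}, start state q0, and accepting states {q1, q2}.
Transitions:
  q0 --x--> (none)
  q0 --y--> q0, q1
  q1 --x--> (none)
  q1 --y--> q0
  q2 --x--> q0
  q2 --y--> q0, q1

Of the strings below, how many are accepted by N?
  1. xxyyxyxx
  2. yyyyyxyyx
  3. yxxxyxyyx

xxyyxyxx: rejected
yyyyyxyyx: rejected
yxxxyxyyx: rejected

0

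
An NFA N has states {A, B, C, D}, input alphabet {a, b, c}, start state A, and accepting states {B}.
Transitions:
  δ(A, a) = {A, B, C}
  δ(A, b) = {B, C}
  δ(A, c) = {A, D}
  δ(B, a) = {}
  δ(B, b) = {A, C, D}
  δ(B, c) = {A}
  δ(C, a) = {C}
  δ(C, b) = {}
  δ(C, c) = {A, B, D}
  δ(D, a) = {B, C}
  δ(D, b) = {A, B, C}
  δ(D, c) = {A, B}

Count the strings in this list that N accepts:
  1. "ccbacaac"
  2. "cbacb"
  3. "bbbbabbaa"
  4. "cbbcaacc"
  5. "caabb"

5

"ccbacaac": accepted
"cbacb": accepted
"bbbbabbaa": accepted
"cbbcaacc": accepted
"caabb": accepted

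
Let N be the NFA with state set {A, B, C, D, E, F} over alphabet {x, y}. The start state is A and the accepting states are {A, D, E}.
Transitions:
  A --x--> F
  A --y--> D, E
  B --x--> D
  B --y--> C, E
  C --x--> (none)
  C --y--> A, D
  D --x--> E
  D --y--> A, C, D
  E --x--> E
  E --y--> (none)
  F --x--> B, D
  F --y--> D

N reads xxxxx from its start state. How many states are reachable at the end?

1

Start: {A}
read x: {F}
read x: {B, D}
read x: {D, E}
read x: {E}
read x: {E}
Final reachable set {E} has 1 state.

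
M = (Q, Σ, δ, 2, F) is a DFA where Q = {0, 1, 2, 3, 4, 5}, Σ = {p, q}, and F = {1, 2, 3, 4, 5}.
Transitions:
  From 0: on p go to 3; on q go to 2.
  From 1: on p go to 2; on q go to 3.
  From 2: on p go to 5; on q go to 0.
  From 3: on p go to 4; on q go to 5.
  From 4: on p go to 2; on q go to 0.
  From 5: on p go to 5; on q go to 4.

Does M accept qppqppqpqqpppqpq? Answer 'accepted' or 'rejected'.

2 --q--> 0
0 --p--> 3
3 --p--> 4
4 --q--> 0
0 --p--> 3
3 --p--> 4
4 --q--> 0
0 --p--> 3
3 --q--> 5
5 --q--> 4
4 --p--> 2
2 --p--> 5
5 --p--> 5
5 --q--> 4
4 --p--> 2
2 --q--> 0
End in state 0, which is not an accepting state.

rejected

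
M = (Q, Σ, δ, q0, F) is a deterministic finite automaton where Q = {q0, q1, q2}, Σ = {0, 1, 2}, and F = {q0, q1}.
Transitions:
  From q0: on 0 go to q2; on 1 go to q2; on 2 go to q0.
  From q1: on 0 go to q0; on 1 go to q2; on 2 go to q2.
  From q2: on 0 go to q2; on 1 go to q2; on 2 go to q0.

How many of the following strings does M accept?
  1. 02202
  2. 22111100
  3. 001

02202: accepted
22111100: rejected
001: rejected

1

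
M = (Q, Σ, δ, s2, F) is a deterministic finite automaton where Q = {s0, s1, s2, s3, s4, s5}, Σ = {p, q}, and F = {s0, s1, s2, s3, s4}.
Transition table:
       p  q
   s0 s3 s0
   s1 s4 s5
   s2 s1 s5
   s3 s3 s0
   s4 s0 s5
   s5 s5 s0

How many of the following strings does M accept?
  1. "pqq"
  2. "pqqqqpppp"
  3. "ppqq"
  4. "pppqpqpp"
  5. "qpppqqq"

"pqq": accepted
"pqqqqpppp": accepted
"ppqq": accepted
"pppqpqpp": accepted
"qpppqqq": accepted

5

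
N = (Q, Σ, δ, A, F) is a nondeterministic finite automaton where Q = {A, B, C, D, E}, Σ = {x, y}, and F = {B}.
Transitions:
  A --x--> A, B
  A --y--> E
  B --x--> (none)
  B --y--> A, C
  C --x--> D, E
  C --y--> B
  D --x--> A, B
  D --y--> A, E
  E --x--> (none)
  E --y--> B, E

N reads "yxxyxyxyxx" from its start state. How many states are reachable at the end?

0

Start: {A}
read y: {E}
read x: {}
The reachable set is empty and stays empty for the remaining 8 symbols.
Final reachable set {} has 0 states.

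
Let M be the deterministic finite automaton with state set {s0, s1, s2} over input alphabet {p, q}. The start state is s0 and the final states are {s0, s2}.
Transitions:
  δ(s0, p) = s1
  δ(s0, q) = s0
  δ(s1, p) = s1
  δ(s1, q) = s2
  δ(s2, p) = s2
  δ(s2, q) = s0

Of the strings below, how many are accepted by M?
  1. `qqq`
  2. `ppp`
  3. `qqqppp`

1

`qqq`: accepted
`ppp`: rejected
`qqqppp`: rejected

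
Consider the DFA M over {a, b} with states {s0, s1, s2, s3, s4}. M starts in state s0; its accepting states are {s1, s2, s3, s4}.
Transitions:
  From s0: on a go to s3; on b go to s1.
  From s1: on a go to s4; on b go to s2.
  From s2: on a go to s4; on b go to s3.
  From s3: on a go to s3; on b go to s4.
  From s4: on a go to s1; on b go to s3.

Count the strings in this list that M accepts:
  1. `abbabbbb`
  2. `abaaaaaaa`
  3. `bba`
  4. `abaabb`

`abbabbbb`: accepted
`abaaaaaaa`: accepted
`bba`: accepted
`abaabb`: accepted

4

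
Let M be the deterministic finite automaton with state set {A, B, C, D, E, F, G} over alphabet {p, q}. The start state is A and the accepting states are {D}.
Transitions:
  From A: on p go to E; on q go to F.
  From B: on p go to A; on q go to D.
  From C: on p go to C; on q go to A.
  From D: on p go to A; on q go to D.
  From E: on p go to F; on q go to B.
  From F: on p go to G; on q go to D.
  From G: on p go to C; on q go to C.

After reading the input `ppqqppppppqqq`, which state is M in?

A --p--> E
E --p--> F
F --q--> D
D --q--> D
D --p--> A
A --p--> E
E --p--> F
F --p--> G
G --p--> C
C --p--> C
C --q--> A
A --q--> F
F --q--> D

D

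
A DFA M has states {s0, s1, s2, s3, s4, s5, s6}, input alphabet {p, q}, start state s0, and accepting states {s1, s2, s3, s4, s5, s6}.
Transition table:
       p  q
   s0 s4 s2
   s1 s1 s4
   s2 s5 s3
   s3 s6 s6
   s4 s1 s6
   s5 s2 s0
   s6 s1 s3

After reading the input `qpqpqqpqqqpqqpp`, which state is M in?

s1

s0 --q--> s2
s2 --p--> s5
s5 --q--> s0
s0 --p--> s4
s4 --q--> s6
s6 --q--> s3
s3 --p--> s6
s6 --q--> s3
s3 --q--> s6
s6 --q--> s3
s3 --p--> s6
s6 --q--> s3
s3 --q--> s6
s6 --p--> s1
s1 --p--> s1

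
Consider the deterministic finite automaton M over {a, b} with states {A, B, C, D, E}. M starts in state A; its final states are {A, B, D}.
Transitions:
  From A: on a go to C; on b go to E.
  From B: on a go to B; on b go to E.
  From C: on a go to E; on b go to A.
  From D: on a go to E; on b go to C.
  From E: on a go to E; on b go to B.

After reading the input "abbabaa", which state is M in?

B

A --a--> C
C --b--> A
A --b--> E
E --a--> E
E --b--> B
B --a--> B
B --a--> B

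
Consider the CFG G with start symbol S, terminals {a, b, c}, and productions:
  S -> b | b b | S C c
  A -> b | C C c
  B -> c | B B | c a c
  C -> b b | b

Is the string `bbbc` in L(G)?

S ⇒ SCc ⇒ bCc ⇒ bbbc

yes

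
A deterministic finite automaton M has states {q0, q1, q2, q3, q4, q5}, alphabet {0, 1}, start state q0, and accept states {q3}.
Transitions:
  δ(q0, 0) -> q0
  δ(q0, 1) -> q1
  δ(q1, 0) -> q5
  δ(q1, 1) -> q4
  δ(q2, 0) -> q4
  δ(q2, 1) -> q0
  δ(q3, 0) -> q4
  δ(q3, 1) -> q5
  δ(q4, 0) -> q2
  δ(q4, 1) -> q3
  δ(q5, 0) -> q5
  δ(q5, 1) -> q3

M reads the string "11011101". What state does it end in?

q0 --1--> q1
q1 --1--> q4
q4 --0--> q2
q2 --1--> q0
q0 --1--> q1
q1 --1--> q4
q4 --0--> q2
q2 --1--> q0

q0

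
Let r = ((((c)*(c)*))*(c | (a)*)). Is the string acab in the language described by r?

no

No split of acab into u·v has (((c)*(c)*))* matching u and (c|(a)*) matching v.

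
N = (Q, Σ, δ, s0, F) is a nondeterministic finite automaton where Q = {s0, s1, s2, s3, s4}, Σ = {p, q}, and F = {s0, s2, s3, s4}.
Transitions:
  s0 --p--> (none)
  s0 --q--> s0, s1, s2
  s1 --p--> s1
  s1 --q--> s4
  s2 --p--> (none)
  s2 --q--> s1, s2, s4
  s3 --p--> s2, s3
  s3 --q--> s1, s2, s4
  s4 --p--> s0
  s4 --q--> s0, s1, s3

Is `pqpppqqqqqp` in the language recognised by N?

rejected

Start: {s0}
read p: {}
The reachable set is empty and stays empty for the remaining 10 symbols.
Reachable ∩ accepting = {} — empty.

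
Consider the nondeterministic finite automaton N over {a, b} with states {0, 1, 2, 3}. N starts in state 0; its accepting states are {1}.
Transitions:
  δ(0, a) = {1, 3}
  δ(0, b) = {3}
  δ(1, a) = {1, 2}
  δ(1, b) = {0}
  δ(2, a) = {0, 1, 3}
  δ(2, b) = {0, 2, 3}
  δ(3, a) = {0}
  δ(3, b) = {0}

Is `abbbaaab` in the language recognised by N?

rejected

Start: {0}
read a: {1, 3}
read b: {0}
read b: {3}
read b: {0}
read a: {1, 3}
read a: {0, 1, 2}
read a: {0, 1, 2, 3}
read b: {0, 2, 3}
Reachable ∩ accepting = {} — empty.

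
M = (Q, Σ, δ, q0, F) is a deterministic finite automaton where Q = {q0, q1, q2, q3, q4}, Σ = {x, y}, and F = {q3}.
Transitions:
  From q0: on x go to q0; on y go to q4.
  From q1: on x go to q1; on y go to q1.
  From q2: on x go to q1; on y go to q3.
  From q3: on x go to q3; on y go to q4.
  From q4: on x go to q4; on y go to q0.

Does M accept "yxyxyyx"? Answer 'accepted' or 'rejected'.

q0 --y--> q4
q4 --x--> q4
q4 --y--> q0
q0 --x--> q0
q0 --y--> q4
q4 --y--> q0
q0 --x--> q0
End in state q0, which is not an accepting state.

rejected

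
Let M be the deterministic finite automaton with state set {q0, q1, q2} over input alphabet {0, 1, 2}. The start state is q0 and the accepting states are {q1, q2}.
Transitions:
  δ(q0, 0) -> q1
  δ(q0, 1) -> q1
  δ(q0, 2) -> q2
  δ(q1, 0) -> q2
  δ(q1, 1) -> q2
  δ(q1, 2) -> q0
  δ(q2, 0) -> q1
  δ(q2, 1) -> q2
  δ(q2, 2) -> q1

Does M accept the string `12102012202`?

q0 --1--> q1
q1 --2--> q0
q0 --1--> q1
q1 --0--> q2
q2 --2--> q1
q1 --0--> q2
q2 --1--> q2
q2 --2--> q1
q1 --2--> q0
q0 --0--> q1
q1 --2--> q0
End in state q0, which is not an accepting state.

rejected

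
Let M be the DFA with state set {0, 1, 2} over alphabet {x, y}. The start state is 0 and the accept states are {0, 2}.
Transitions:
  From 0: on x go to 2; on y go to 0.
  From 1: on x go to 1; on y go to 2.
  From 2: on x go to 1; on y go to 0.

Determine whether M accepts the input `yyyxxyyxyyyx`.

0 --y--> 0
0 --y--> 0
0 --y--> 0
0 --x--> 2
2 --x--> 1
1 --y--> 2
2 --y--> 0
0 --x--> 2
2 --y--> 0
0 --y--> 0
0 --y--> 0
0 --x--> 2
End in state 2, which is an accepting state.

accepted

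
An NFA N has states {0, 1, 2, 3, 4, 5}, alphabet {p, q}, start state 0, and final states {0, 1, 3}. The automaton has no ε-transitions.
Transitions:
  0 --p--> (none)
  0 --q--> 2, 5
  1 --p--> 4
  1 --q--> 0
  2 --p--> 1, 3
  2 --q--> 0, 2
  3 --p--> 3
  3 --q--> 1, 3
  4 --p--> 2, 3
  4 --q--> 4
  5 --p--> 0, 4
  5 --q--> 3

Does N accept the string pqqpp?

rejected

Start: {0}
read p: {}
The reachable set is empty and stays empty for the remaining 4 symbols.
Reachable ∩ accepting = {} — empty.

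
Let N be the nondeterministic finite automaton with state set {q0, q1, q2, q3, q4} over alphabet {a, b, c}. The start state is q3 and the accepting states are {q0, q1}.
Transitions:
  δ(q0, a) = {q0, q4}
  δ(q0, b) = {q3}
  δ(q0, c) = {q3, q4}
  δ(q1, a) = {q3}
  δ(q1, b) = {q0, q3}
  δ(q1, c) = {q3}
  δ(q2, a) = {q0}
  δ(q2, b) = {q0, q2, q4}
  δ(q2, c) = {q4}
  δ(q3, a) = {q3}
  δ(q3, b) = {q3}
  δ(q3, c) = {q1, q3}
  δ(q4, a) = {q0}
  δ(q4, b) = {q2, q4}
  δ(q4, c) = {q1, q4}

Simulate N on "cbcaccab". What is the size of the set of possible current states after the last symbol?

1

Start: {q3}
read c: {q1, q3}
read b: {q0, q3}
read c: {q1, q3, q4}
read a: {q0, q3}
read c: {q1, q3, q4}
read c: {q1, q3, q4}
read a: {q0, q3}
read b: {q3}
Final reachable set {q3} has 1 state.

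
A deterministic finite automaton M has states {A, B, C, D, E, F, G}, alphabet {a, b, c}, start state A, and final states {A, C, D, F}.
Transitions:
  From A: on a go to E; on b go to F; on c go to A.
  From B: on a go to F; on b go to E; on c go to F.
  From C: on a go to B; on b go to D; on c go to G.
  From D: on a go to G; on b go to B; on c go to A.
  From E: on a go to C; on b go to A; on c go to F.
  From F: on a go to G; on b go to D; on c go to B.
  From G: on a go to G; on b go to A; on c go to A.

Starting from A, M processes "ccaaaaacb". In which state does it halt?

F

A --c--> A
A --c--> A
A --a--> E
E --a--> C
C --a--> B
B --a--> F
F --a--> G
G --c--> A
A --b--> F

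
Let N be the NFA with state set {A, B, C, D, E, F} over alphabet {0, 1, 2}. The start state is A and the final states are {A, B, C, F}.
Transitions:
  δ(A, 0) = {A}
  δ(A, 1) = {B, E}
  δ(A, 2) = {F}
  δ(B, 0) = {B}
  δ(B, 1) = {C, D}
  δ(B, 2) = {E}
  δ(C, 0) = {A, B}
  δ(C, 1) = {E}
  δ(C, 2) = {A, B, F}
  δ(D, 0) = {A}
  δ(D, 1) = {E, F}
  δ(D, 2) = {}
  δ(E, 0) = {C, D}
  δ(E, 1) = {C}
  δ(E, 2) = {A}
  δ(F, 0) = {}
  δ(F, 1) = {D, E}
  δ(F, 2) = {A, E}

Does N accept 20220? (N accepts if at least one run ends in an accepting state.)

rejected

Start: {A}
read 2: {F}
read 0: {}
The reachable set is empty and stays empty for the remaining 3 symbols.
Reachable ∩ accepting = {} — empty.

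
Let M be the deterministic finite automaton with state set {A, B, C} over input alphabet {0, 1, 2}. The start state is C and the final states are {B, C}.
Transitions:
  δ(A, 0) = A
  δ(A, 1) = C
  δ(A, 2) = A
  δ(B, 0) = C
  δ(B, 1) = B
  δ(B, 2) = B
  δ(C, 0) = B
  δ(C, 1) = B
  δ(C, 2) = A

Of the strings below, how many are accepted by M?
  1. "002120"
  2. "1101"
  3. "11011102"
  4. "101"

"002120": rejected
"1101": accepted
"11011102": rejected
"101": accepted

2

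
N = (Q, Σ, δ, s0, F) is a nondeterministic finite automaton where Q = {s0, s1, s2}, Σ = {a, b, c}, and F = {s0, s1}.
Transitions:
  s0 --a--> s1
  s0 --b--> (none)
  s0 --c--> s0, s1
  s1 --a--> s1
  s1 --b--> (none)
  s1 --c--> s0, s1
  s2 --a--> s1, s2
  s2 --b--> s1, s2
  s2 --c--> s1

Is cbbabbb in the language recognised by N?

rejected

Start: {s0}
read c: {s0, s1}
read b: {}
The reachable set is empty and stays empty for the remaining 5 symbols.
Reachable ∩ accepting = {} — empty.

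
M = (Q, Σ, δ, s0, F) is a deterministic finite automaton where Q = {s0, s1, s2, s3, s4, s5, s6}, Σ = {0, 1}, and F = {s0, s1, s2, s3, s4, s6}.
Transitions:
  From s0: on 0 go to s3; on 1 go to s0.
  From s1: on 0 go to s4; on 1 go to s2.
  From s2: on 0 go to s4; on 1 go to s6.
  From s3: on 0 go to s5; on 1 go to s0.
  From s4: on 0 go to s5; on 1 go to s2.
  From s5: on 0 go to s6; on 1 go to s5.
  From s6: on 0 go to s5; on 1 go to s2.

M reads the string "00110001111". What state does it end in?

s6

s0 --0--> s3
s3 --0--> s5
s5 --1--> s5
s5 --1--> s5
s5 --0--> s6
s6 --0--> s5
s5 --0--> s6
s6 --1--> s2
s2 --1--> s6
s6 --1--> s2
s2 --1--> s6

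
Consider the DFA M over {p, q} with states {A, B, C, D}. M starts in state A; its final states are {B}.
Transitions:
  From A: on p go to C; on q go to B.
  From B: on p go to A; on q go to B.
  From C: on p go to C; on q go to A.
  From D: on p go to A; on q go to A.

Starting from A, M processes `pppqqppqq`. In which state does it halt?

A --p--> C
C --p--> C
C --p--> C
C --q--> A
A --q--> B
B --p--> A
A --p--> C
C --q--> A
A --q--> B

B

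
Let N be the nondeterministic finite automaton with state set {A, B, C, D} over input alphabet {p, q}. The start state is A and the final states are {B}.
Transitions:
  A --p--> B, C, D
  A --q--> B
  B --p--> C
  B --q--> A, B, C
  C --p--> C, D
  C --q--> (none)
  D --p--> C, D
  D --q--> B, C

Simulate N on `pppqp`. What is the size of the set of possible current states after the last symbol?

2

Start: {A}
read p: {B, C, D}
read p: {C, D}
read p: {C, D}
read q: {B, C}
read p: {C, D}
Final reachable set {C, D} has 2 states.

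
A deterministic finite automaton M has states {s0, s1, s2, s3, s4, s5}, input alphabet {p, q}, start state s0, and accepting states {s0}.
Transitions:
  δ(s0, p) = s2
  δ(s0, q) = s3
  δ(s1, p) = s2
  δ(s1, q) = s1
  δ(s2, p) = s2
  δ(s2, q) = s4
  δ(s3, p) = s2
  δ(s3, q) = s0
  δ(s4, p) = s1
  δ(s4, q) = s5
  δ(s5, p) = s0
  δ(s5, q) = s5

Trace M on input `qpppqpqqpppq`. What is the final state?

s4

s0 --q--> s3
s3 --p--> s2
s2 --p--> s2
s2 --p--> s2
s2 --q--> s4
s4 --p--> s1
s1 --q--> s1
s1 --q--> s1
s1 --p--> s2
s2 --p--> s2
s2 --p--> s2
s2 --q--> s4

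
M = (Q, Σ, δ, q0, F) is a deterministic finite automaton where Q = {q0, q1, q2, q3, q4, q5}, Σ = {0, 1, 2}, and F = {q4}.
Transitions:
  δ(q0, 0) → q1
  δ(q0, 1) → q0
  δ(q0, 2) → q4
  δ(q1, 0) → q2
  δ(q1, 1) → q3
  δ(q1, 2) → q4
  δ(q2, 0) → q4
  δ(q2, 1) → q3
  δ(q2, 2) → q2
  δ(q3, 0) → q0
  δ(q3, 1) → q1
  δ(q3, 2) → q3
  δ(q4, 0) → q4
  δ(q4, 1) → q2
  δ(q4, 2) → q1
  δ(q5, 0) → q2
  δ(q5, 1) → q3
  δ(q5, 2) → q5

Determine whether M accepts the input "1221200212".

rejected

q0 --1--> q0
q0 --2--> q4
q4 --2--> q1
q1 --1--> q3
q3 --2--> q3
q3 --0--> q0
q0 --0--> q1
q1 --2--> q4
q4 --1--> q2
q2 --2--> q2
End in state q2, which is not an accepting state.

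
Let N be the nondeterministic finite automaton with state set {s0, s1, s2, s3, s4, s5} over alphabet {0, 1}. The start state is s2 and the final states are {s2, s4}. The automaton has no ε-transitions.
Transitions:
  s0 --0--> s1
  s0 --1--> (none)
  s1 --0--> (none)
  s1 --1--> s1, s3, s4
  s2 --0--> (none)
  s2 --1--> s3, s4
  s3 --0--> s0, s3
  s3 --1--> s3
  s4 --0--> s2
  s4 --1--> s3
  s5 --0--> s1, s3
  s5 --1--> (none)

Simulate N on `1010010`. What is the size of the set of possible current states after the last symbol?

3

Start: {s2}
read 1: {s3, s4}
read 0: {s0, s2, s3}
read 1: {s3, s4}
read 0: {s0, s2, s3}
read 0: {s0, s1, s3}
read 1: {s1, s3, s4}
read 0: {s0, s2, s3}
Final reachable set {s0, s2, s3} has 3 states.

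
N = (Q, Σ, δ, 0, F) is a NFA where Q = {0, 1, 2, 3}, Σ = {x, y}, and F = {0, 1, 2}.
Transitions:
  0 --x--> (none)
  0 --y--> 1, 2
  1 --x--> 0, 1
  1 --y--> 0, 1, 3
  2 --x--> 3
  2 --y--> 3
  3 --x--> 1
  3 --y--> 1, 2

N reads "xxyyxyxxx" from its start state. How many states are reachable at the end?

Start: {0}
read x: {}
The reachable set is empty and stays empty for the remaining 8 symbols.
Final reachable set {} has 0 states.

0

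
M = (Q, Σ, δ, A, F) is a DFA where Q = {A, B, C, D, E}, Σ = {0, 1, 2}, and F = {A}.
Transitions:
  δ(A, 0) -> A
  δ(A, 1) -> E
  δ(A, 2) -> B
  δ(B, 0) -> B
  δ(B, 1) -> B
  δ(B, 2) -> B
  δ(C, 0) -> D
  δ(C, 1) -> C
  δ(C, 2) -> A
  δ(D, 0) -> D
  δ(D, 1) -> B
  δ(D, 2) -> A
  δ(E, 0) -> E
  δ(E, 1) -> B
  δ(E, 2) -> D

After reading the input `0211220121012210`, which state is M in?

B

A --0--> A
A --2--> B
B --1--> B
B --1--> B
B --2--> B
B --2--> B
B --0--> B
B --1--> B
B --2--> B
B --1--> B
B --0--> B
B --1--> B
B --2--> B
B --2--> B
B --1--> B
B --0--> B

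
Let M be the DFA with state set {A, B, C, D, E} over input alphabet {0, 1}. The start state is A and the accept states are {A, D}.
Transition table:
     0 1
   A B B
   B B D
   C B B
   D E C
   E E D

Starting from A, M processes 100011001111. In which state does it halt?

A --1--> B
B --0--> B
B --0--> B
B --0--> B
B --1--> D
D --1--> C
C --0--> B
B --0--> B
B --1--> D
D --1--> C
C --1--> B
B --1--> D

D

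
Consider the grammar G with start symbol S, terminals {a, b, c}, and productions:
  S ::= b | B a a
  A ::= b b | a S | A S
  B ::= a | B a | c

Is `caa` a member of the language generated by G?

yes

S ⇒ Baa ⇒ caa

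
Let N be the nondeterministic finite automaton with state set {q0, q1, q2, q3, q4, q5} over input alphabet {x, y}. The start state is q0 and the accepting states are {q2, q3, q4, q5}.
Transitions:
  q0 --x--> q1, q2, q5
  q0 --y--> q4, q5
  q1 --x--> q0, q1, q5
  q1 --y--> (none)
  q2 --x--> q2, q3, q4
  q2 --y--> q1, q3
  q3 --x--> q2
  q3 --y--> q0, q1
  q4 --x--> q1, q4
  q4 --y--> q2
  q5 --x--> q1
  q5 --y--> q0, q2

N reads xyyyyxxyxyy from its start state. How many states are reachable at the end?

Start: {q0}
read x: {q1, q2, q5}
read y: {q0, q1, q2, q3}
read y: {q0, q1, q3, q4, q5}
read y: {q0, q1, q2, q4, q5}
read y: {q0, q1, q2, q3, q4, q5}
read x: {q0, q1, q2, q3, q4, q5}
read x: {q0, q1, q2, q3, q4, q5}
read y: {q0, q1, q2, q3, q4, q5}
read x: {q0, q1, q2, q3, q4, q5}
read y: {q0, q1, q2, q3, q4, q5}
read y: {q0, q1, q2, q3, q4, q5}
Final reachable set {q0, q1, q2, q3, q4, q5} has 6 states.

6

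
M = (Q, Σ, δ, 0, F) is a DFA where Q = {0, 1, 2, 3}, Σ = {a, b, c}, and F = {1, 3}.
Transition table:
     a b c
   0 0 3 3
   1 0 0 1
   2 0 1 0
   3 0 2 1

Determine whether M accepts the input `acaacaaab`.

0 --a--> 0
0 --c--> 3
3 --a--> 0
0 --a--> 0
0 --c--> 3
3 --a--> 0
0 --a--> 0
0 --a--> 0
0 --b--> 3
End in state 3, which is an accepting state.

accepted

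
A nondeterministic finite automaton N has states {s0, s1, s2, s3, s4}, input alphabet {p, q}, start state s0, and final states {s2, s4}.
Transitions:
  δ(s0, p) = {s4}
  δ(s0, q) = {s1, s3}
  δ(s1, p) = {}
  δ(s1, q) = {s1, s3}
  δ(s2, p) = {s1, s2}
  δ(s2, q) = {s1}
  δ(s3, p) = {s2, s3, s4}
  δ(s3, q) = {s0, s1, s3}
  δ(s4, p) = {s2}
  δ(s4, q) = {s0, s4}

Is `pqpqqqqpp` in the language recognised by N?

Start: {s0}
read p: {s4}
read q: {s0, s4}
read p: {s2, s4}
read q: {s0, s1, s4}
read q: {s0, s1, s3, s4}
read q: {s0, s1, s3, s4}
read q: {s0, s1, s3, s4}
read p: {s2, s3, s4}
read p: {s1, s2, s3, s4}
Reachable ∩ accepting = {s2, s4} — nonempty.

accepted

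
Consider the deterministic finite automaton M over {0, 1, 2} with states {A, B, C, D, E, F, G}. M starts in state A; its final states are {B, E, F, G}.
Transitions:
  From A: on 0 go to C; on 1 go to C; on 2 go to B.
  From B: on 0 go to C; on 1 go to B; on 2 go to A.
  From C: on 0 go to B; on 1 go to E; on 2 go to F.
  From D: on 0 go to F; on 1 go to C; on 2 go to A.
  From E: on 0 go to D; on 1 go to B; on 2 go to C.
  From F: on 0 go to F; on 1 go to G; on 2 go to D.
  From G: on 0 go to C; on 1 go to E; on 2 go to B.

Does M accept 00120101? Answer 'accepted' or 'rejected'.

A --0--> C
C --0--> B
B --1--> B
B --2--> A
A --0--> C
C --1--> E
E --0--> D
D --1--> C
End in state C, which is not an accepting state.

rejected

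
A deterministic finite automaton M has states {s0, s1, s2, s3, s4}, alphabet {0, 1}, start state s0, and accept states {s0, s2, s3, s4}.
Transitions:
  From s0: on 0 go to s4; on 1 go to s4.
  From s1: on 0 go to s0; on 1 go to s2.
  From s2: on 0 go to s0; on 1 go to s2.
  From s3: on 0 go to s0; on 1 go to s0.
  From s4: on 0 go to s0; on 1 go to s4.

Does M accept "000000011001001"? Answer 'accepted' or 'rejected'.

s0 --0--> s4
s4 --0--> s0
s0 --0--> s4
s4 --0--> s0
s0 --0--> s4
s4 --0--> s0
s0 --0--> s4
s4 --1--> s4
s4 --1--> s4
s4 --0--> s0
s0 --0--> s4
s4 --1--> s4
s4 --0--> s0
s0 --0--> s4
s4 --1--> s4
End in state s4, which is an accepting state.

accepted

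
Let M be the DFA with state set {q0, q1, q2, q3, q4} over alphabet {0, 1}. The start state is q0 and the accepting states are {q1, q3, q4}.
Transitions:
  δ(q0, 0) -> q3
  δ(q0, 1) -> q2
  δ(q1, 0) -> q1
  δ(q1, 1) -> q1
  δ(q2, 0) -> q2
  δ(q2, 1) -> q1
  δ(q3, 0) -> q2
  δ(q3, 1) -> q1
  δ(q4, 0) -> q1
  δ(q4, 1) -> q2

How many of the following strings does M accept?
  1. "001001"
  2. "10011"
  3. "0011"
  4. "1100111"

4

"001001": accepted
"10011": accepted
"0011": accepted
"1100111": accepted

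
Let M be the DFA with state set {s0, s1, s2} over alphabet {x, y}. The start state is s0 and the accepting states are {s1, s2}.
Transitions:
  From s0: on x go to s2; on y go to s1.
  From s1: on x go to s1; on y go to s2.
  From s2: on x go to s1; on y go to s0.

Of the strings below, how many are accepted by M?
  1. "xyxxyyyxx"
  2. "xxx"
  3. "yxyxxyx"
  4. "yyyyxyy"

"xyxxyyyxx": accepted
"xxx": accepted
"yxyxxyx": accepted
"yyyyxyy": rejected

3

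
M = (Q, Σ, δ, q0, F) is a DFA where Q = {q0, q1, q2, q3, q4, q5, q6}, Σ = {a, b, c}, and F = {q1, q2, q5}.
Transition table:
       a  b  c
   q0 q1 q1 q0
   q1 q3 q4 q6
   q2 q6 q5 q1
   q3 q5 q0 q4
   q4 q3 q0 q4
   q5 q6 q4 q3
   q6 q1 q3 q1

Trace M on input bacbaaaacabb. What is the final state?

q0 --b--> q1
q1 --a--> q3
q3 --c--> q4
q4 --b--> q0
q0 --a--> q1
q1 --a--> q3
q3 --a--> q5
q5 --a--> q6
q6 --c--> q1
q1 --a--> q3
q3 --b--> q0
q0 --b--> q1

q1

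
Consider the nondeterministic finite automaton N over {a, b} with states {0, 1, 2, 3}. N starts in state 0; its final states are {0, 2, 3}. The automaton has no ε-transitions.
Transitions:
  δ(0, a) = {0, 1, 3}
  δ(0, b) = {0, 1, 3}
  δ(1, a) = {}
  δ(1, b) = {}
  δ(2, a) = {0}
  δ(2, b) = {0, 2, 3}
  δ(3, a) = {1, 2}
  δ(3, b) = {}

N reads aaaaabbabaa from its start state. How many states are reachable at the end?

Start: {0}
read a: {0, 1, 3}
read a: {0, 1, 2, 3}
read a: {0, 1, 2, 3}
read a: {0, 1, 2, 3}
read a: {0, 1, 2, 3}
read b: {0, 1, 2, 3}
read b: {0, 1, 2, 3}
read a: {0, 1, 2, 3}
read b: {0, 1, 2, 3}
read a: {0, 1, 2, 3}
read a: {0, 1, 2, 3}
Final reachable set {0, 1, 2, 3} has 4 states.

4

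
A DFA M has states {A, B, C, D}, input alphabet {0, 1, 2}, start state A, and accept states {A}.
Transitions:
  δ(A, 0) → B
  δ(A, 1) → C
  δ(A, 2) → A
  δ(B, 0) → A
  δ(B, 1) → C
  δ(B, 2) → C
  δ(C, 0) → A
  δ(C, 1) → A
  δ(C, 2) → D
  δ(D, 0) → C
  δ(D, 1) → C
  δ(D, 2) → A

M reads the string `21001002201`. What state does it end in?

A --2--> A
A --1--> C
C --0--> A
A --0--> B
B --1--> C
C --0--> A
A --0--> B
B --2--> C
C --2--> D
D --0--> C
C --1--> A

A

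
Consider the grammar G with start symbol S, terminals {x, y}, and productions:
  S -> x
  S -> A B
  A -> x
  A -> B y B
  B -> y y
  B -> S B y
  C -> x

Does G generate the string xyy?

yes

S ⇒ AB ⇒ xB ⇒ xyy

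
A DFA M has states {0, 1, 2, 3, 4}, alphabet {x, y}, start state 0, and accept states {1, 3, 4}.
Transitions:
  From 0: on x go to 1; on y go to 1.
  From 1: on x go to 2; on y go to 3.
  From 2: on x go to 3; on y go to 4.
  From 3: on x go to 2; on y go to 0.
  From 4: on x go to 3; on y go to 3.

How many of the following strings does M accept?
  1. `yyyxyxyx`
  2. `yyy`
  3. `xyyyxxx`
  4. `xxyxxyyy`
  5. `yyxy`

`yyyxyxyx`: accepted
`yyy`: rejected
`xyyyxxx`: rejected
`xxyxxyyy`: rejected
`yyxy`: accepted

2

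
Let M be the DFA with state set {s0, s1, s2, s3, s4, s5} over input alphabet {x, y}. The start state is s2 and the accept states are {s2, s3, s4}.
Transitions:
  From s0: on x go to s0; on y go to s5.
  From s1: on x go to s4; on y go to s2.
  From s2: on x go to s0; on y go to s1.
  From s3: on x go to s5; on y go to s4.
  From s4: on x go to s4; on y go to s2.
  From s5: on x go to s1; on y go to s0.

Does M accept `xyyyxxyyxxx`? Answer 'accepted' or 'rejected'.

s2 --x--> s0
s0 --y--> s5
s5 --y--> s0
s0 --y--> s5
s5 --x--> s1
s1 --x--> s4
s4 --y--> s2
s2 --y--> s1
s1 --x--> s4
s4 --x--> s4
s4 --x--> s4
End in state s4, which is an accepting state.

accepted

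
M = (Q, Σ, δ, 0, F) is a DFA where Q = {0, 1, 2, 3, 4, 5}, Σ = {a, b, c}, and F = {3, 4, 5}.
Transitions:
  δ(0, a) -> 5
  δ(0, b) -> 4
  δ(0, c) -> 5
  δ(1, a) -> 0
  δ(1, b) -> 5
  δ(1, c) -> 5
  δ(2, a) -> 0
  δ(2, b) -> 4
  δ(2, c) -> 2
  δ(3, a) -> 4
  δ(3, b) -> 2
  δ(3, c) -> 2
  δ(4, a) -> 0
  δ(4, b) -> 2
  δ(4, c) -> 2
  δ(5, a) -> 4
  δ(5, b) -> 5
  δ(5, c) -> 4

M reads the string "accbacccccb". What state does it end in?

4

0 --a--> 5
5 --c--> 4
4 --c--> 2
2 --b--> 4
4 --a--> 0
0 --c--> 5
5 --c--> 4
4 --c--> 2
2 --c--> 2
2 --c--> 2
2 --b--> 4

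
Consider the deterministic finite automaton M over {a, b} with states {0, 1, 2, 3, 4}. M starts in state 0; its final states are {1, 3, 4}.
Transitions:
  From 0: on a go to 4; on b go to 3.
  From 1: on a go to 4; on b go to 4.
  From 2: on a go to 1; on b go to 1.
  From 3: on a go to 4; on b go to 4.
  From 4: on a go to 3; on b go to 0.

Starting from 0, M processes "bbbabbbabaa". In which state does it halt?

4

0 --b--> 3
3 --b--> 4
4 --b--> 0
0 --a--> 4
4 --b--> 0
0 --b--> 3
3 --b--> 4
4 --a--> 3
3 --b--> 4
4 --a--> 3
3 --a--> 4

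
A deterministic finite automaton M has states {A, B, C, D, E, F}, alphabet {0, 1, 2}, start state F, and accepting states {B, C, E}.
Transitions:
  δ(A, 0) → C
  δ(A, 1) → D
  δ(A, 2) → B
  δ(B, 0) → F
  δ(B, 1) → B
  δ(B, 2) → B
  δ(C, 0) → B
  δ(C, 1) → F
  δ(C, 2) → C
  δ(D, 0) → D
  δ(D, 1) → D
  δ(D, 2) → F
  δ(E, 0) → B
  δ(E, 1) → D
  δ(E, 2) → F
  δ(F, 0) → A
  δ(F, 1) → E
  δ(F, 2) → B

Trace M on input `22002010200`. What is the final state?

F --2--> B
B --2--> B
B --0--> F
F --0--> A
A --2--> B
B --0--> F
F --1--> E
E --0--> B
B --2--> B
B --0--> F
F --0--> A

A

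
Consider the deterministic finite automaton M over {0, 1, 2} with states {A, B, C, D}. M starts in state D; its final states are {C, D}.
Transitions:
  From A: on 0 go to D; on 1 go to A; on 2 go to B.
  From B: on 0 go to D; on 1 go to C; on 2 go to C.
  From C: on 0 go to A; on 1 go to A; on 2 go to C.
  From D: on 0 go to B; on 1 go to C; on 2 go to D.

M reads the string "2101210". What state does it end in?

D --2--> D
D --1--> C
C --0--> A
A --1--> A
A --2--> B
B --1--> C
C --0--> A

A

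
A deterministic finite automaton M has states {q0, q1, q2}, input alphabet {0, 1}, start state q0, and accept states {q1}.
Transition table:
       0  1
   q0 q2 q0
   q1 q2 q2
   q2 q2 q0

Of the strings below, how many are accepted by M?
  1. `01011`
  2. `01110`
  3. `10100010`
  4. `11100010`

`01011`: rejected
`01110`: rejected
`10100010`: rejected
`11100010`: rejected

0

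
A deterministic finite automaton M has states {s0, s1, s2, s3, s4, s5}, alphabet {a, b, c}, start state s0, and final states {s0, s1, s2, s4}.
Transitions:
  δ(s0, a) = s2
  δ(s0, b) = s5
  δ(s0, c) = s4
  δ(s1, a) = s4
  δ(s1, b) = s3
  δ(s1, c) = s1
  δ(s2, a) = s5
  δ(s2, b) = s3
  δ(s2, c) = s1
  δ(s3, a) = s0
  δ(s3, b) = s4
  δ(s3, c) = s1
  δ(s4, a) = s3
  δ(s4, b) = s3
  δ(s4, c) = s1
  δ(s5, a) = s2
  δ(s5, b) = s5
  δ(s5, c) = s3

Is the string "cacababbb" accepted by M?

rejected

s0 --c--> s4
s4 --a--> s3
s3 --c--> s1
s1 --a--> s4
s4 --b--> s3
s3 --a--> s0
s0 --b--> s5
s5 --b--> s5
s5 --b--> s5
End in state s5, which is not an accepting state.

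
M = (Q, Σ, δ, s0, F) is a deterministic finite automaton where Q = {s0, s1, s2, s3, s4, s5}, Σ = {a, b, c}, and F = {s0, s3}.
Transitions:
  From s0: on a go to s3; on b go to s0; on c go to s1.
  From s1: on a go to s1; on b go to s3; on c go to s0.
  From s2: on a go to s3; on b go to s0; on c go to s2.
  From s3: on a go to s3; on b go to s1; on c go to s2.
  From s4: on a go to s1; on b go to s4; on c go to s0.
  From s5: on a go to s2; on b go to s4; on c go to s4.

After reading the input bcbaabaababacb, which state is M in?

s0 --b--> s0
s0 --c--> s1
s1 --b--> s3
s3 --a--> s3
s3 --a--> s3
s3 --b--> s1
s1 --a--> s1
s1 --a--> s1
s1 --b--> s3
s3 --a--> s3
s3 --b--> s1
s1 --a--> s1
s1 --c--> s0
s0 --b--> s0

s0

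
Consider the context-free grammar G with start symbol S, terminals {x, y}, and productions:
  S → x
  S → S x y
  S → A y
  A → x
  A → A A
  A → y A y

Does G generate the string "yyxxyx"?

no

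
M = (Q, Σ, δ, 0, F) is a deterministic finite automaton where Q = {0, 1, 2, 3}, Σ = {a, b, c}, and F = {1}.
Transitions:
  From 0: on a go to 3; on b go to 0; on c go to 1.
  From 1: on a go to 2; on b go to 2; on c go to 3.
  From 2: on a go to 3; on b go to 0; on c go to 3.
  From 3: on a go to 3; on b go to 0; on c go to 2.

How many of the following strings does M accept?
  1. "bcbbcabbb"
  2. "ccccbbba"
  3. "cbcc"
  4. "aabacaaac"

"bcbbcabbb": rejected
"ccccbbba": rejected
"cbcc": rejected
"aabacaaac": rejected

0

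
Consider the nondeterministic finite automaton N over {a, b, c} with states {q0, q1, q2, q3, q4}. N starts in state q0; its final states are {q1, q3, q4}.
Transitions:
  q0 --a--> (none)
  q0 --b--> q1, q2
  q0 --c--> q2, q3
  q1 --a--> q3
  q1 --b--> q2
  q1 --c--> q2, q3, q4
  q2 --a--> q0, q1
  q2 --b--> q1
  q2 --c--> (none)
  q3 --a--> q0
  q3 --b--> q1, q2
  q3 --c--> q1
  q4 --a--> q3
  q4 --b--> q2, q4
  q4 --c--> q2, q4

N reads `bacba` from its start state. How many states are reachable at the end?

Start: {q0}
read b: {q1, q2}
read a: {q0, q1, q3}
read c: {q1, q2, q3, q4}
read b: {q1, q2, q4}
read a: {q0, q1, q3}
Final reachable set {q0, q1, q3} has 3 states.

3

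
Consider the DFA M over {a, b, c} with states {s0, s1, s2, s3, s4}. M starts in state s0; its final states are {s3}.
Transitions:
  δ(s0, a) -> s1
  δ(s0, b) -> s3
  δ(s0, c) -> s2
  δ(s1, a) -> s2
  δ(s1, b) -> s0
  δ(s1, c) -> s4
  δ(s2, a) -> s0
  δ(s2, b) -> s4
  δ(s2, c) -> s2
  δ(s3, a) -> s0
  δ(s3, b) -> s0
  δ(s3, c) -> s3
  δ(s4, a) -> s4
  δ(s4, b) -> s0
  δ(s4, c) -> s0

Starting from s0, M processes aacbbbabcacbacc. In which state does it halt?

s0 --a--> s1
s1 --a--> s2
s2 --c--> s2
s2 --b--> s4
s4 --b--> s0
s0 --b--> s3
s3 --a--> s0
s0 --b--> s3
s3 --c--> s3
s3 --a--> s0
s0 --c--> s2
s2 --b--> s4
s4 --a--> s4
s4 --c--> s0
s0 --c--> s2

s2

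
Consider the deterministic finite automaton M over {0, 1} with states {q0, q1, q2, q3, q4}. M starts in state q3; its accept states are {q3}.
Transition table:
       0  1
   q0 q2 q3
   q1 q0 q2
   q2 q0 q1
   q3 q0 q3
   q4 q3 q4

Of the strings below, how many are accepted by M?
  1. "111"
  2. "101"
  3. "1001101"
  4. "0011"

"111": accepted
"101": accepted
"1001101": accepted
"0011": rejected

3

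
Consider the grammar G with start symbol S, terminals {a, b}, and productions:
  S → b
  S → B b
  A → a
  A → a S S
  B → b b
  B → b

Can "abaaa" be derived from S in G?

no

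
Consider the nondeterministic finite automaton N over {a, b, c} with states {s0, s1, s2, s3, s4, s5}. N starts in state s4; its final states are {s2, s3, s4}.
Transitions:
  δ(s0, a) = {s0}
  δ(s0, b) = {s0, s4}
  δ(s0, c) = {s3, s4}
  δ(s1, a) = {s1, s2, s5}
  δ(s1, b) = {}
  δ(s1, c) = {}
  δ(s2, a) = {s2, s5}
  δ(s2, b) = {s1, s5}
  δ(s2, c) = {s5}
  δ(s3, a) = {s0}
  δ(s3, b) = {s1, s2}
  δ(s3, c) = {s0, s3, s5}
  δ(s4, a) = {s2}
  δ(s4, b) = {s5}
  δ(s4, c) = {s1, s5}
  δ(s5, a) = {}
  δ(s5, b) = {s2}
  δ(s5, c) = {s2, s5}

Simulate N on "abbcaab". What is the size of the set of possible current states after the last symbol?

0

Start: {s4}
read a: {s2}
read b: {s1, s5}
read b: {s2}
read c: {s5}
read a: {}
The reachable set is empty and stays empty for the remaining 2 symbols.
Final reachable set {} has 0 states.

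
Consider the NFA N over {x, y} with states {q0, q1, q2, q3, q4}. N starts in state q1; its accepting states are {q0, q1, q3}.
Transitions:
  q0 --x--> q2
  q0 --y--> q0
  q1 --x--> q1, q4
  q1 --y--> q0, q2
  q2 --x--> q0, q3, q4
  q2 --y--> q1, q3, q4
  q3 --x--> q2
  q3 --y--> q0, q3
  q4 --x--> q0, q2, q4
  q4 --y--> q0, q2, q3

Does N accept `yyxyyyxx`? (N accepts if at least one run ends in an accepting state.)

accepted

Start: {q1}
read y: {q0, q2}
read y: {q0, q1, q3, q4}
read x: {q0, q1, q2, q4}
read y: {q0, q1, q2, q3, q4}
read y: {q0, q1, q2, q3, q4}
read y: {q0, q1, q2, q3, q4}
read x: {q0, q1, q2, q3, q4}
read x: {q0, q1, q2, q3, q4}
Reachable ∩ accepting = {q0, q1, q3} — nonempty.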